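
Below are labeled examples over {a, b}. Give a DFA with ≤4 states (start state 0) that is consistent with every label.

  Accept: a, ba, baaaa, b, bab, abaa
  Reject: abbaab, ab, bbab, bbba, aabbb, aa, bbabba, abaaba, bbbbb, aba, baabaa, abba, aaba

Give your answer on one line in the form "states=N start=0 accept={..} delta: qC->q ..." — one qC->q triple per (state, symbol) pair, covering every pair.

Fold the examples into a partial DFA from state 0: repeatedly fix the first undefined (state, symbol) met by the shortest-then-alphabetical prefix, trying targets in increasing order and rejecting any under which an Accept and a Reject string meet in one state with the same remainder; add a state when all current targets are rejected. Accepting states are where Accept strings end.
a: 0a undefined. 0a->0: no, a/aa meet in 0. Open state 1: 0a->1.
b: 0b undefined. 0b->0: no, a/bbba meet in 1. 0b->1: no, ba/aa meet in 1 with "a" left. Open state 2: 0b->2.
aa: 1a undefined. 1a->0: no, ba/aaba meet in 2 with "a" left. 1a->1: no, a/aa meet in 1. 1a->2: no, b/aa meet in 2. Open state 3: 1a->3.
ab: 1b undefined. 1b->0: no, a/aba meet in 1. 1b->1: no, a/ab meet in 1. 1b->2: no, ba/aba meet in 2 with "a" left. 1b->3: ok.
ba: 2a undefined. 2a->0: no, baaaa/aba meet in 3 with "a" left. 2a->1: no, bab/ab meet in 3. 2a->2: ok.
bb: 2b undefined. 2b->0: no, ba/bbba meet in 2. 2b->1: ok.
aab: 3b undefined. 3b->0: no, a/aabbb meet in 1. 3b->1: no, a/bbab meet in 1. 3b->2: no, a/abbaab meet in 1. 3b->3: ok.
aba: 3a undefined. 3a->0: ok.
All examples now run through 4 states with every (state, symbol) defined. Accept strings end in {1,2}, Reject strings end in {0,3}; accept={1,2}.

states=4 start=0 accept={1,2} delta: 0a->1 0b->2 1a->3 1b->3 2a->2 2b->1 3a->0 3b->3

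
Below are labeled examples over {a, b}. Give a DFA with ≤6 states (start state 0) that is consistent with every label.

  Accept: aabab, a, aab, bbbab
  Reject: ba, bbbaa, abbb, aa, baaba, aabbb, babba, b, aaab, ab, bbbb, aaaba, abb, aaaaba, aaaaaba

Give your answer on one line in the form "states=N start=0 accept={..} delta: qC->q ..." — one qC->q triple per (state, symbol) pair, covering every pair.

states=4 start=0 accept={1} delta: 0a->1 0b->2 1a->2 1b->3 2a->0 2b->1 3a->2 3b->0

Grow the machine one transition at a time. Run the examples from 0; the earliest place one falls off (shortest prefix, ties alphabetical) gets sent to the lowest-numbered state that keeps every Accept/Reject pair distinguishable — a pair clashes when both reach the same state with identical unread suffix — and to a fresh state only if none does.
a: 0a undefined. 0a->0: no, a/aa meet in 0. Open state 1: 0a->1.
b: 0b undefined. 0b->0: no, a/ba meet in 1. 0b->1: no, a/b meet in 1. Open state 2: 0b->2.
aa: 1a undefined. 1a->0: no, aab/b meet in 2. 1a->1: no, a/aa meet in 1. 1a->2: ok.
ab: 1b undefined. 1b->0: no, aab/abbb meet in 2 with "b" left. 1b->1: no, a/abbb meet in 1. 1b->2: no, aab/abb meet in 2 with "b" left. Open state 3: 1b->3.
ba: 2a undefined. 2a->0: ok.
bb: 2b undefined. 2b->0: no, aabab/ab meet in 3. 2b->1: ok.
abb: 3b undefined. 3b->0: ok.
bbba: 3a undefined. 3a->0: no, aabab/bbbaa meet in 1. 3a->1: no, aabab/baaba meet in 1. 3a->2: ok.
All examples now run through 4 states with every (state, symbol) defined. Accept strings end in {1}, Reject strings end in {0,2,3}; accept={1}.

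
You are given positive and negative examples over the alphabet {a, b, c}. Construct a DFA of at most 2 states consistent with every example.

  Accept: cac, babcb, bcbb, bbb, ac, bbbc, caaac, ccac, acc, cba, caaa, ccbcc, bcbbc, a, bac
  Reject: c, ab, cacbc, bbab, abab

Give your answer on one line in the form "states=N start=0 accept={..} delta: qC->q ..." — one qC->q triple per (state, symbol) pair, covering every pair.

Fold the examples into a partial DFA from state 0: repeatedly fix the first undefined (state, symbol) met by the shortest-then-alphabetical prefix, trying targets in increasing order and rejecting any under which an Accept and a Reject string meet in one state with the same remainder; add a state when all current targets are rejected. Accepting states are where Accept strings end.
a: 0a undefined. 0a->0: no, ac/c meet in 0 with "c" left. Open state 1: 0a->1.
b: 0b undefined. 0b->0: no, bbbc/c meet in 0 with "c" left. 0b->1: ok.
c: 0c undefined. 0c->0: ok.
ab: 1b undefined. 1b->0: ok.
ac: 1c undefined. 1c->0: no, cac/c meet in 0. 1c->1: ok.
ba: 1a undefined. 1a->0: no, babcb/c meet in 0. 1a->1: ok.
All examples now run through 2 states with every (state, symbol) defined. Accept strings end in {1}, Reject strings end in {0}; accept={1}.

states=2 start=0 accept={1} delta: 0a->1 0b->1 0c->0 1a->1 1b->0 1c->1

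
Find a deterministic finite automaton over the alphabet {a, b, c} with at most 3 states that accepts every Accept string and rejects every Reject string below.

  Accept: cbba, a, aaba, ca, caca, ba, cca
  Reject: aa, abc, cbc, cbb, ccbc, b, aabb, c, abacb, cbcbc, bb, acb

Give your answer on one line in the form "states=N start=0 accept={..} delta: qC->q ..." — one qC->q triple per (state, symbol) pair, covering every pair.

Fold the examples into a partial DFA from state 0: repeatedly fix the first undefined (state, symbol) met by the shortest-then-alphabetical prefix, trying targets in increasing order and rejecting any under which an Accept and a Reject string meet in one state with the same remainder; add a state when all current targets are rejected. Accepting states are where Accept strings end.
a: 0a undefined. 0a->0: no, a/aa meet in 0. Open state 1: 0a->1.
b: 0b undefined. 0b->0: ok.
c: 0c undefined. 0c->0: ok.
aa: 1a undefined. 1a->0: ok.
ab: 1b undefined. 1b->0: ok.
ac: 1c undefined. 1c->0: ok.
All examples now run through 2 states with every (state, symbol) defined. Accept strings end in {1}, Reject strings end in {0}; accept={1}.

states=2 start=0 accept={1} delta: 0a->1 0b->0 0c->0 1a->0 1b->0 1c->0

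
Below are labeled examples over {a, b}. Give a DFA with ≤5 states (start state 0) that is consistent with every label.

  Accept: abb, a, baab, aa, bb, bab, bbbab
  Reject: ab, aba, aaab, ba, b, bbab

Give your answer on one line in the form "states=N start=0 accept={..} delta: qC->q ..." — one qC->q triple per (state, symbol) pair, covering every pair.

Grow the machine one transition at a time. Run the examples from 0; the earliest place one falls off (shortest prefix, ties alphabetical) gets sent to the lowest-numbered state that keeps every Accept/Reject pair distinguishable — a pair clashes when both reach the same state with identical unread suffix — and to a fresh state only if none does.
a: 0a undefined. 0a->0: ok.
b: 0b undefined. 0b->0: no, abb/ab meet in 0. Open state 1: 0b->1.
ba: 1a undefined. 1a->0: no, a/aba meet in 0. 1a->1: ok.
bb: 1b undefined. 1b->0: ok.
All examples now run through 2 states with every (state, symbol) defined. Accept strings end in {0}, Reject strings end in {1}; accept={0}.

states=2 start=0 accept={0} delta: 0a->0 0b->1 1a->1 1b->0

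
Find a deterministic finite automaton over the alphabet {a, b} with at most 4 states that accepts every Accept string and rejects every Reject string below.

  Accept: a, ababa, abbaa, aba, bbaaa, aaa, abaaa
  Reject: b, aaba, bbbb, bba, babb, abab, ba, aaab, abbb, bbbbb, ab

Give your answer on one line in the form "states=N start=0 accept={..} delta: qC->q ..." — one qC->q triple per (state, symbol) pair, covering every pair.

states=4 start=0 accept={1} delta: 0a->1 0b->2 1a->0 1b->0 2a->0 2b->3 3a->2 3b->0

Fold the examples into a partial DFA from state 0: repeatedly fix the first undefined (state, symbol) met by the shortest-then-alphabetical prefix, trying targets in increasing order and rejecting any under which an Accept and a Reject string meet in one state with the same remainder; add a state when all current targets are rejected. Accepting states are where Accept strings end.
a: 0a undefined. 0a->0: no, aba/aaba meet in 0 with "ba" left. Open state 1: 0a->1.
b: 0b undefined. 0b->0: no, a/bba meet in 1. 0b->1: no, a/b meet in 1. Open state 2: 0b->2.
aa: 1a undefined. 1a->0: ok.
ab: 1b undefined. 1b->0: ok.
ba: 2a undefined. 2a->0: ok.
bb: 2b undefined. 2b->0: no, a/bba meet in 1. 2b->1: no, a/babb meet in 1. 2b->2: no, bbaaa/aaba meet in 0. Open state 3: 2b->3.
bba: 3a undefined. 3a->0: no, bbaaa/aaba meet in 0. 3a->1: no, a/bba meet in 1. 3a->2: ok.
bbb: 3b undefined. 3b->0: ok.
All examples now run through 4 states with every (state, symbol) defined. Accept strings end in {1}, Reject strings end in {0,2,3}; accept={1}.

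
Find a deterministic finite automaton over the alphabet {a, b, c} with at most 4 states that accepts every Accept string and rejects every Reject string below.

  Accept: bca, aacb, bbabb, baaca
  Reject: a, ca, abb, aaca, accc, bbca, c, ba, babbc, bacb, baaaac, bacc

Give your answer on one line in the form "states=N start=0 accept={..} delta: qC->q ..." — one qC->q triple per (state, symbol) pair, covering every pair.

State merging on the prefix tree: take the shortest (then alphabetical) example prefix whose next move is undefined and point that move at state 0, else 1, else 2, ...; a target is out if some Accept/Reject pair would then sit in one state with the same input left (inseparable). If every existing state is out, open a new one.
a: 0a undefined. 0a->0: ok.
b: 0b undefined. 0b->0: no, bca/ca meet in 0 with "ca" left. Open state 1: 0b->1.
c: 0c undefined. 0c->0: ok.
ba: 1a undefined. 1a->0: no, aacb/bacb meet in 1. 1a->1: no, aacb/ba meet in 1. Open state 2: 1a->2.
bb: 1b undefined. 1b->0: no, bbabb/a meet in 0. 1b->1: no, bca/bbca meet in 1 with "ca" left. 1b->2: ok.
bc: 1c undefined. 1c->0: no, bca/a meet in 0. 1c->1: no, bca/abb meet in 2. 1c->2: ok.
baa: 2a undefined. 2a->0: no, bca/a meet in 0. 2a->1: ok.
bab: 2b undefined. 2b->0: no, bbabb/a meet in 0. 2b->1: ok.
bac: 2c undefined. 2c->0: no, bca/bacb meet in 1. 2c->1: no, bca/babbc meet in 1. 2c->2: no, bca/bbca meet in 1. Open state 3: 2c->3.
bacb: 3b undefined. 3b->0: ok.
bacc: 3c undefined. 3c->0: ok.
bbca: 3a undefined. 3a->0: ok.
All examples now run through 4 states with every (state, symbol) defined. Accept strings end in {1}, Reject strings end in {0,2,3}; accept={1}.

states=4 start=0 accept={1} delta: 0a->0 0b->1 0c->0 1a->2 1b->2 1c->2 2a->1 2b->1 2c->3 3a->0 3b->0 3c->0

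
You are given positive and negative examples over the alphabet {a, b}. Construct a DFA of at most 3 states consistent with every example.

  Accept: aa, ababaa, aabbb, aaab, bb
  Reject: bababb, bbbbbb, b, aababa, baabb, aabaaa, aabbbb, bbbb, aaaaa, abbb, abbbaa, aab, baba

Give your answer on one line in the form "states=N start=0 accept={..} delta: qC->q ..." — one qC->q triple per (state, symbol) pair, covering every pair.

states=3 start=0 accept={2} delta: 0a->1 0b->1 1a->2 1b->2 2a->1 2b->0

State merging on the prefix tree: take the shortest (then alphabetical) example prefix whose next move is undefined and point that move at state 0, else 1, else 2, ...; a target is out if some Accept/Reject pair would then sit in one state with the same input left (inseparable). If every existing state is out, open a new one.
a: 0a undefined. 0a->0: no, aa/aaaaa meet in 0. Open state 1: 0a->1.
b: 0b undefined. 0b->0: no, bb/bbbbbb meet in 0. 0b->1: ok.
aa: 1a undefined. 1a->0: no, aa/aababa meet in 0. 1a->1: no, aa/b meet in 1. Open state 2: 1a->2.
ab: 1b undefined. 1b->0: no, aa/abbbaa meet in 2. 1b->1: no, bb/bbbbbb meet in 1. 1b->2: ok.
aaa: 2a undefined. 2a->0: no, aa/baabb meet in 2. 2a->1: ok.
aab: 2b undefined. 2b->0: ok.
All examples now run through 3 states with every (state, symbol) defined. Accept strings end in {2}, Reject strings end in {0,1}; accept={2}.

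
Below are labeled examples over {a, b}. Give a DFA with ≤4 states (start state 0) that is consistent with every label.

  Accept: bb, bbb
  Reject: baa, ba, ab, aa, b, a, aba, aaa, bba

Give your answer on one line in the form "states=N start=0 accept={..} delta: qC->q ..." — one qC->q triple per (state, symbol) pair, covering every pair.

states=3 start=0 accept={2} delta: 0a->0 0b->1 1a->0 1b->2 2a->0 2b->2

Grow the machine one transition at a time. Run the examples from 0; the earliest place one falls off (shortest prefix, ties alphabetical) gets sent to the lowest-numbered state that keeps every Accept/Reject pair distinguishable — a pair clashes when both reach the same state with identical unread suffix — and to a fresh state only if none does.
a: 0a undefined. 0a->0: ok.
b: 0b undefined. 0b->0: no, bb/baa meet in 0. Open state 1: 0b->1.
ba: 1a undefined. 1a->0: ok.
bb: 1b undefined. 1b->0: no, bb/baa meet in 0. 1b->1: no, bb/ab meet in 1. Open state 2: 1b->2.
bba: 2a undefined. 2a->0: ok.
bbb: 2b undefined. 2b->0: no, bbb/baa meet in 0. 2b->1: no, bbb/ab meet in 1. 2b->2: ok.
All examples now run through 3 states with every (state, symbol) defined. Accept strings end in {2}, Reject strings end in {0,1}; accept={2}.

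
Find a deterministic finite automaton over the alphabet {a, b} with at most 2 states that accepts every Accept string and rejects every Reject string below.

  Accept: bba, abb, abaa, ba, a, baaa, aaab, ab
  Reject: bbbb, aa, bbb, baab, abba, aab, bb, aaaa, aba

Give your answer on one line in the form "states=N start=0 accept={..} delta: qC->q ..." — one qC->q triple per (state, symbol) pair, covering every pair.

states=2 start=0 accept={1} delta: 0a->1 0b->0 1a->0 1b->1

State merging on the prefix tree: take the shortest (then alphabetical) example prefix whose next move is undefined and point that move at state 0, else 1, else 2, ...; a target is out if some Accept/Reject pair would then sit in one state with the same input left (inseparable). If every existing state is out, open a new one.
a: 0a undefined. 0a->0: no, bba/abba meet in 0 with "bba" left. Open state 1: 0a->1.
b: 0b undefined. 0b->0: ok.
aa: 1a undefined. 1a->0: ok.
ab: 1b undefined. 1b->0: no, bba/abba meet in 1. 1b->1: ok.
All examples now run through 2 states with every (state, symbol) defined. Accept strings end in {1}, Reject strings end in {0}; accept={1}.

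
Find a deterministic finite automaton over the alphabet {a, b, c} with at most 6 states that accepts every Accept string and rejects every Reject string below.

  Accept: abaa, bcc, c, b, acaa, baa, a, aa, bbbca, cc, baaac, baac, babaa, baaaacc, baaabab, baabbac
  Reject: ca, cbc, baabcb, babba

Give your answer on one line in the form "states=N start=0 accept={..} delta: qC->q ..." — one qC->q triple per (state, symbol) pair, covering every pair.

Fold the examples into a partial DFA from state 0: repeatedly fix the first undefined (state, symbol) met by the shortest-then-alphabetical prefix, trying targets in increasing order and rejecting any under which an Accept and a Reject string meet in one state with the same remainder; add a state when all current targets are rejected. Accepting states are where Accept strings end.
a: 0a undefined. 0a->0: ok.
b: 0b undefined. 0b->0: no, abaa/babba meet in 0. Open state 1: 0b->1.
c: 0c undefined. 0c->0: no, c/ca meet in 0. 0c->1: ok.
ba: 1a undefined. 1a->0: no, abaa/ca meet in 0. 1a->1: no, abaa/ca meet in 1. Open state 2: 1a->2.
bb: 1b undefined. 1b->0: no, c/cbc meet in 1. 1b->1: no, cc/cbc meet in 1 with "c" left. 1b->2: ok.
bc: 1c undefined. 1c->0: ok.
baa: 2a undefined. 2a->0: no, bcc/baabcb meet in 1. 2a->1: no, baaac/cbc meet in 2 with "c" left. 2a->2: no, abaa/ca meet in 2. Open state 3: 2a->3.
bab: 2b undefined. 2b->0: no, bbbca/ca meet in 2. 2b->1: no, abaa/babba meet in 3. 2b->2: no, abaa/babba meet in 3. 2b->3: ok.
cbc: 2c undefined. 2c->0: no, a/cbc meet in 0. 2c->1: no, bcc/cbc meet in 1. 2c->2: ok.
baaa: 3a undefined. 3a->0: ok.
baab: 3b undefined. 3b->0: no, a/babba meet in 0. 3b->1: no, bcc/baabcb meet in 1. 3b->2: no, abaa/baabcb meet in 3. 3b->3: no, a/babba meet in 0. Open state 4: 3b->4.
baac: 3c undefined. 3c->0: ok.
baabb: 4b undefined. 4b->0: ok.
baabc: 4c undefined. 4c->0: no, bcc/baabcb meet in 1. 4c->1: ok.
babba: 4a undefined. 4a->0: no, a/babba meet in 0. 4a->1: no, bcc/babba meet in 1. 4a->2: ok.
All examples now run through 5 states with every (state, symbol) defined. Accept strings end in {0,1,3}, Reject strings end in {2}; accept={0,1,3}.

states=5 start=0 accept={0,1,3} delta: 0a->0 0b->1 0c->1 1a->2 1b->2 1c->0 2a->3 2b->3 2c->2 3a->0 3b->4 3c->0 4a->2 4b->0 4c->1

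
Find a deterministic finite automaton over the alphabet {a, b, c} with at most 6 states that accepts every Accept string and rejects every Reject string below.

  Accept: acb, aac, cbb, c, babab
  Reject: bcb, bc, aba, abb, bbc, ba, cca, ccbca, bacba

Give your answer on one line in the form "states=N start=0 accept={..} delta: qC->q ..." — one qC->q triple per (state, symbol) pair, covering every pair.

states=4 start=0 accept={1,2} delta: 0a->0 0b->1 0c->2 1a->0 1b->3 1c->3 2a->0 2b->2 2c->0 3a->0 3b->0 3c->0

Fold the examples into a partial DFA from state 0: repeatedly fix the first undefined (state, symbol) met by the shortest-then-alphabetical prefix, trying targets in increasing order and rejecting any under which an Accept and a Reject string meet in one state with the same remainder; add a state when all current targets are rejected. Accepting states are where Accept strings end.
a: 0a undefined. 0a->0: ok.
b: 0b undefined. 0b->0: no, acb/bcb meet in 0 with "cb" left. Open state 1: 0b->1.
c: 0c undefined. 0c->0: no, aac/cca meet in 0. 0c->1: no, acb/abb meet in 1 with "b" left. Open state 2: 0c->2.
ba: 1a undefined. 1a->0: ok.
bb: 1b undefined. 1b->0: no, aac/bbc meet in 2. 1b->1: no, babab/abb meet in 1. 1b->2: no, aac/abb meet in 2. Open state 3: 1b->3.
bc: 1c undefined. 1c->0: no, babab/bcb meet in 1. 1c->1: no, babab/bc meet in 1. 1c->2: no, acb/bcb meet in 2 with "b" left. 1c->3: ok.
cb: 2b undefined. 2b->0: no, acb/aba meet in 0. 2b->1: no, cbb/bc meet in 3. 2b->2: ok.
cc: 2c undefined. 2c->0: ok.
bbc: 3c undefined. 3c->0: ok.
bcb: 3b undefined. 3b->0: ok.
bacba: 2a undefined. 2a->0: ok.
ccbca: 3a undefined. 3a->0: ok.
All examples now run through 4 states with every (state, symbol) defined. Accept strings end in {1,2}, Reject strings end in {0,3}; accept={1,2}.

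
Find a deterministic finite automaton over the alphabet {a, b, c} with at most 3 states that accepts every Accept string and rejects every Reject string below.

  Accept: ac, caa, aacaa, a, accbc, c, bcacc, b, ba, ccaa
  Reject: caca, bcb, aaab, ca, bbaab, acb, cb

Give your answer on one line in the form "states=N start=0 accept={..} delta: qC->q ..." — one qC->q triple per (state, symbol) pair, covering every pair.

states=3 start=0 accept={0,1} delta: 0a->1 0b->0 0c->1 1a->2 1b->2 1c->1 2a->1 2b->2 2c->1

State merging on the prefix tree: take the shortest (then alphabetical) example prefix whose next move is undefined and point that move at state 0, else 1, else 2, ...; a target is out if some Accept/Reject pair would then sit in one state with the same input left (inseparable). If every existing state is out, open a new one.
a: 0a undefined. 0a->0: no, b/aaab meet in 0 with "b" left. Open state 1: 0a->1.
b: 0b undefined. 0b->0: ok.
c: 0c undefined. 0c->0: no, a/ca meet in 1. 0c->1: ok.
aa: 1a undefined. 1a->0: no, b/caca meet in 0. 1a->1: no, caa/ca meet in 1. Open state 2: 1a->2.
ac: 1c undefined. 1c->0: no, ac/acb meet in 0. 1c->1: ok.
cb: 1b undefined. 1b->0: no, b/bcb meet in 0. 1b->1: no, ac/bcb meet in 1. 1b->2: ok.
aaa: 2a undefined. 2a->0: no, caa/aaab meet in 0. 2a->1: ok.
aac: 2c undefined. 2c->0: no, ac/caca meet in 1. 2c->1: ok.
bbaab: 2b undefined. 2b->0: no, b/bbaab meet in 0. 2b->1: no, ac/bbaab meet in 1. 2b->2: ok.
All examples now run through 3 states with every (state, symbol) defined. Accept strings end in {0,1}, Reject strings end in {2}; accept={0,1}.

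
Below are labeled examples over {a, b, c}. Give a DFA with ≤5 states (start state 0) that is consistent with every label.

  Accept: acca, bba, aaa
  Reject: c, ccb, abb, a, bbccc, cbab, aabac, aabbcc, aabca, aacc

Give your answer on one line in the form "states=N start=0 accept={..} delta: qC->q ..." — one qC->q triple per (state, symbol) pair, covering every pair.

State merging on the prefix tree: take the shortest (then alphabetical) example prefix whose next move is undefined and point that move at state 0, else 1, else 2, ...; a target is out if some Accept/Reject pair would then sit in one state with the same input left (inseparable). If every existing state is out, open a new one.
a: 0a undefined. 0a->0: no, aaa/a meet in 0. Open state 1: 0a->1.
b: 0b undefined. 0b->0: no, bba/a meet in 1. 0b->1: ok.
c: 0c undefined. 0c->0: ok.
aa: 1a undefined. 1a->0: no, aaa/ccb meet in 1. 1a->1: no, aaa/ccb meet in 1. Open state 2: 1a->2.
ab: 1b undefined. 1b->0: no, bba/ccb meet in 1. 1b->1: ok.
ac: 1c undefined. 1c->0: no, acca/ccb meet in 1. 1c->1: ok.
aaa: 2a undefined. 2a->0: no, aaa/c meet in 0. 2a->1: no, aaa/ccb meet in 1. 2a->2: ok.
aab: 2b undefined. 2b->0: ok.
aac: 2c undefined. 2c->0: ok.
All examples now run through 3 states with every (state, symbol) defined. Accept strings end in {2}, Reject strings end in {0,1}; accept={2}.

states=3 start=0 accept={2} delta: 0a->1 0b->1 0c->0 1a->2 1b->1 1c->1 2a->2 2b->0 2c->0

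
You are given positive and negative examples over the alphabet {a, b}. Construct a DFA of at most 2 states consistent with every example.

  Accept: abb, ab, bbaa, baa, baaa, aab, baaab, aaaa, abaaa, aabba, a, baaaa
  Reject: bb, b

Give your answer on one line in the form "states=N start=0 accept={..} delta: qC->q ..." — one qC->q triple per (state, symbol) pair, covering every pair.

states=2 start=0 accept={1} delta: 0a->1 0b->0 1a->1 1b->1

State merging on the prefix tree: take the shortest (then alphabetical) example prefix whose next move is undefined and point that move at state 0, else 1, else 2, ...; a target is out if some Accept/Reject pair would then sit in one state with the same input left (inseparable). If every existing state is out, open a new one.
a: 0a undefined. 0a->0: no, abb/bb meet in 0 with "bb" left. Open state 1: 0a->1.
b: 0b undefined. 0b->0: ok.
aa: 1a undefined. 1a->0: no, bbaa/bb meet in 0. 1a->1: ok.
ab: 1b undefined. 1b->0: no, abb/bb meet in 0. 1b->1: ok.
All examples now run through 2 states with every (state, symbol) defined. Accept strings end in {1}, Reject strings end in {0}; accept={1}.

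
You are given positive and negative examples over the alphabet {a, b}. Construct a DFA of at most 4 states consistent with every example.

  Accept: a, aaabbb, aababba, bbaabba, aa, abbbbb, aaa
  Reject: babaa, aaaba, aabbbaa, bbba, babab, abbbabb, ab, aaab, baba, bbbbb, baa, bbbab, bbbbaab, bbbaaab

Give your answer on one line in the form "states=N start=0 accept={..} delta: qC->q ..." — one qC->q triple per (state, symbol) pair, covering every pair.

Fold the examples into a partial DFA from state 0: repeatedly fix the first undefined (state, symbol) met by the shortest-then-alphabetical prefix, trying targets in increasing order and rejecting any under which an Accept and a Reject string meet in one state with the same remainder; add a state when all current targets are rejected. Accepting states are where Accept strings end.
a: 0a undefined. 0a->0: no, abbbbb/bbbbb meet in 0 with "bbbbb" left. Open state 1: 0a->1.
b: 0b undefined. 0b->0: no, a/bbba meet in 1. 0b->1: no, aaa/baa meet in 1 with "aa" left. Open state 2: 0b->2.
aa: 1a undefined. 1a->0: ok.
ab: 1b undefined. 1b->0: no, a/aaaba meet in 1. 1b->1: no, a/ab meet in 1. 1b->2: no, abbbbb/bbbbb meet in 2 with "bbbb" left. Open state 3: 1b->3.
ba: 2a undefined. 2a->0: no, a/babaa meet in 1. 2a->1: no, aa/baa meet in 0. 2a->2: no, aababba/bbba meet in 2 with "bba" left. 2a->3: ok.
bb: 2b undefined. 2b->0: ok.
abb: 3b undefined. 3b->0: no, a/baba meet in 1. 3b->1: no, a/babaa meet in 1. 3b->2: ok.
baa: 3a undefined. 3a->0: no, aaabbb/babaa meet in 0. 3a->1: no, a/babaa meet in 1. 3a->2: ok.
All examples now run through 4 states with every (state, symbol) defined. Accept strings end in {0,1}, Reject strings end in {2,3}; accept={0,1}.

states=4 start=0 accept={0,1} delta: 0a->1 0b->2 1a->0 1b->3 2a->3 2b->0 3a->2 3b->2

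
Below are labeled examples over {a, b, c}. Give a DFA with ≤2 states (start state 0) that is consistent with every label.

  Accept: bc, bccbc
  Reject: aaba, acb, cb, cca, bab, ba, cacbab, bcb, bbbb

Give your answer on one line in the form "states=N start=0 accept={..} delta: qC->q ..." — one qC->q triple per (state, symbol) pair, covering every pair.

states=2 start=0 accept={1} delta: 0a->0 0b->0 0c->1 1a->0 1b->0 1c->0

Fold the examples into a partial DFA from state 0: repeatedly fix the first undefined (state, symbol) met by the shortest-then-alphabetical prefix, trying targets in increasing order and rejecting any under which an Accept and a Reject string meet in one state with the same remainder; add a state when all current targets are rejected. Accepting states are where Accept strings end.
a: 0a undefined. 0a->0: ok.
b: 0b undefined. 0b->0: ok.
c: 0c undefined. 0c->0: no, bc/aaba meet in 0. Open state 1: 0c->1.
ca: 1a undefined. 1a->0: ok.
cb: 1b undefined. 1b->0: ok.
cc: 1c undefined. 1c->0: ok.
All examples now run through 2 states with every (state, symbol) defined. Accept strings end in {1}, Reject strings end in {0}; accept={1}.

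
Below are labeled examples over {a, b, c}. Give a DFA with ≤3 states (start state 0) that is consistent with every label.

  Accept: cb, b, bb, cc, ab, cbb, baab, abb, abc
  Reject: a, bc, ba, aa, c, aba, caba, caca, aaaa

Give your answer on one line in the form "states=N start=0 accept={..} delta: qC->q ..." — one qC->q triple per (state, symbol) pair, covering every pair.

Grow the machine one transition at a time. Run the examples from 0; the earliest place one falls off (shortest prefix, ties alphabetical) gets sent to the lowest-numbered state that keeps every Accept/Reject pair distinguishable — a pair clashes when both reach the same state with identical unread suffix — and to a fresh state only if none does.
a: 0a undefined. 0a->0: no, abc/bc meet in 0 with "bc" left. Open state 1: 0a->1.
b: 0b undefined. 0b->0: ok.
c: 0c undefined. 0c->0: no, cb/bc meet in 0. 0c->1: ok.
aa: 1a undefined. 1a->0: no, b/aa meet in 0. 1a->1: ok.
ab: 1b undefined. 1b->0: no, abc/a meet in 1. 1b->1: no, cb/a meet in 1. Open state 2: 1b->2.
cc: 1c undefined. 1c->0: ok.
aba: 2a undefined. 2a->0: no, b/aba meet in 0. 2a->1: ok.
abb: 2b undefined. 2b->0: ok.
abc: 2c undefined. 2c->0: ok.
All examples now run through 3 states with every (state, symbol) defined. Accept strings end in {0,2}, Reject strings end in {1}; accept={0,2}.

states=3 start=0 accept={0,2} delta: 0a->1 0b->0 0c->1 1a->1 1b->2 1c->0 2a->1 2b->0 2c->0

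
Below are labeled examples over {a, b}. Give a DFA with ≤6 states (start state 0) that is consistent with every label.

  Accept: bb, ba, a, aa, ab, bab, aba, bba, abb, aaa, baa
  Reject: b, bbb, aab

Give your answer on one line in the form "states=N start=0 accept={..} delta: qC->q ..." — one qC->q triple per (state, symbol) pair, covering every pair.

State merging on the prefix tree: take the shortest (then alphabetical) example prefix whose next move is undefined and point that move at state 0, else 1, else 2, ...; a target is out if some Accept/Reject pair would then sit in one state with the same input left (inseparable). If every existing state is out, open a new one.
a: 0a undefined. 0a->0: no, ab/b meet in 0 with "b" left. Open state 1: 0a->1.
b: 0b undefined. 0b->0: no, bb/b meet in 0. 0b->1: no, a/b meet in 1. Open state 2: 0b->2.
aa: 1a undefined. 1a->0: ok.
ab: 1b undefined. 1b->0: no, abb/b meet in 2. 1b->1: ok.
ba: 2a undefined. 2a->0: no, bab/b meet in 2. 2a->1: ok.
bb: 2b undefined. 2b->0: ok.
All examples now run through 3 states with every (state, symbol) defined. Accept strings end in {0,1}, Reject strings end in {2}; accept={0,1}.

states=3 start=0 accept={0,1} delta: 0a->1 0b->2 1a->0 1b->1 2a->1 2b->0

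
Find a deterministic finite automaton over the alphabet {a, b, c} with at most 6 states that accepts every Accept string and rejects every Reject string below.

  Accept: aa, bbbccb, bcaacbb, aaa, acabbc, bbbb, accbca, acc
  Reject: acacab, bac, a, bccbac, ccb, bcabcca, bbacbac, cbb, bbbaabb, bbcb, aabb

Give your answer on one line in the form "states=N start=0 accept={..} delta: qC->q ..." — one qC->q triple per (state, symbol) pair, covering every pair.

states=5 start=0 accept={0,2} delta: 0a->1 0b->1 0c->0 1a->2 1b->3 1c->3 2a->0 2b->0 2c->1 3a->0 3b->4 3c->0 4a->0 4b->0 4c->4

Grow the machine one transition at a time. Run the examples from 0; the earliest place one falls off (shortest prefix, ties alphabetical) gets sent to the lowest-numbered state that keeps every Accept/Reject pair distinguishable — a pair clashes when both reach the same state with identical unread suffix — and to a fresh state only if none does.
a: 0a undefined. 0a->0: no, aa/a meet in 0. Open state 1: 0a->1.
b: 0b undefined. 0b->0: no, bbbccb/ccb meet in 0 with "ccb" left. 0b->1: ok.
c: 0c undefined. 0c->0: ok.
aa: 1a undefined. 1a->0: no, aa/bac meet in 0. 1a->1: no, aa/a meet in 1. Open state 2: 1a->2.
ac: 1c undefined. 1c->0: no, accbca/a meet in 1. 1c->1: no, acc/a meet in 1. 1c->2: no, acc/bac meet in 2 with "c" left. Open state 3: 1c->3.
bb: 1b undefined. 1b->0: no, bbbb/cbb meet in 0. 1b->1: no, bbbb/a meet in 1. 1b->2: no, aa/cbb meet in 2. 1b->3: ok.
aaa: 2a undefined. 2a->0: ok.
aab: 2b undefined. 2b->0: ok.
aca: 3a undefined. 3a->0: ok.
acc: 3c undefined. 3c->0: ok.
bac: 2c undefined. 2c->0: no, aaa/bac meet in 0. 2c->1: ok.
bbb: 3b undefined. 3b->0: no, bbbccb/bac meet in 1. 3b->1: no, bbbccb/bac meet in 1. 3b->2: no, aa/bbbaabb meet in 2. 3b->3: no, bbbccb/bac meet in 1. Open state 4: 3b->4.
bbba: 4a undefined. 4a->0: ok.
bbbb: 4b undefined. 4b->0: ok.
bbbc: 4c undefined. 4c->0: no, bbbccb/bac meet in 1. 4c->1: no, bbbccb/bbbaabb meet in 4. 4c->2: no, bbbccb/acacab meet in 3. 4c->3: no, bbbccb/bac meet in 1. 4c->4: ok.
All examples now run through 5 states with every (state, symbol) defined. Accept strings end in {0,2}, Reject strings end in {1,3,4}; accept={0,2}.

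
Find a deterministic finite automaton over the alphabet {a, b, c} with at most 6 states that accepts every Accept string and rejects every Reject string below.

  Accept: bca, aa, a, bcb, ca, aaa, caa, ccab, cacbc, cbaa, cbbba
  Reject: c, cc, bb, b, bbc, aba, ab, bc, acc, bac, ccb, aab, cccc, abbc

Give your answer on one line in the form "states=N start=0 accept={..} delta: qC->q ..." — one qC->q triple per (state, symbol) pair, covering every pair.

states=5 start=0 accept={0,3} delta: 0a->0 0b->1 0c->2 1a->1 1b->1 1c->2 2a->0 2b->3 2c->4 3a->0 3b->2 3c->0 4a->2 4b->1 4c->0

Grow the machine one transition at a time. Run the examples from 0; the earliest place one falls off (shortest prefix, ties alphabetical) gets sent to the lowest-numbered state that keeps every Accept/Reject pair distinguishable — a pair clashes when both reach the same state with identical unread suffix — and to a fresh state only if none does.
a: 0a undefined. 0a->0: ok.
b: 0b undefined. 0b->0: no, aa/bb meet in 0. Open state 1: 0b->1.
c: 0c undefined. 0c->0: no, aa/c meet in 0. 0c->1: no, bcb/ccb meet in 1 with "cb" left. Open state 2: 0c->2.
ba: 1a undefined. 1a->0: no, aa/aba meet in 0. 1a->1: ok.
bb: 1b undefined. 1b->0: no, aa/bb meet in 0. 1b->1: ok.
bc: 1c undefined. 1c->0: no, bca/bbc meet in 0. 1c->1: no, bca/bb meet in 1. 1c->2: ok.
ca: 2a undefined. 2a->0: ok.
cb: 2b undefined. 2b->0: no, cacbc/c meet in 2. 2b->1: no, bcb/bb meet in 1. 2b->2: no, bcb/c meet in 2. Open state 3: 2b->3.
cc: 2c undefined. 2c->0: no, bca/cc meet in 0. 2c->1: no, ccab/cc meet in 1. 2c->2: no, bcb/ccb meet in 3. 2c->3: no, bcb/cc meet in 3. Open state 4: 2c->4.
cba: 3a undefined. 3a->0: ok.
cbb: 3b undefined. 3b->0: no, cbbba/bb meet in 1. 3b->1: no, cbbba/bb meet in 1. 3b->2: ok.
cca: 4a undefined. 4a->0: no, ccab/bb meet in 1. 4a->1: no, ccab/bb meet in 1. 4a->2: ok.
ccb: 4b undefined. 4b->0: no, bca/ccb meet in 0. 4b->1: ok.
ccc: 4c undefined. 4c->0: ok.
cacbc: 3c undefined. 3c->0: ok.
All examples now run through 5 states with every (state, symbol) defined. Accept strings end in {0,3}, Reject strings end in {1,2,4}; accept={0,3}.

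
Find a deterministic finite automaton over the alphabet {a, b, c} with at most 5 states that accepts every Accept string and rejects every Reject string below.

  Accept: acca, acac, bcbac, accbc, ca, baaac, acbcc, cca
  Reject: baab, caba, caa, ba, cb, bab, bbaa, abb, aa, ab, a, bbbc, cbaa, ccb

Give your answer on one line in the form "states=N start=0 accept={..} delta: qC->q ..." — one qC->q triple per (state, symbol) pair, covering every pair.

Fold the examples into a partial DFA from state 0: repeatedly fix the first undefined (state, symbol) met by the shortest-then-alphabetical prefix, trying targets in increasing order and rejecting any under which an Accept and a Reject string meet in one state with the same remainder; add a state when all current targets are rejected. Accepting states are where Accept strings end.
a: 0a undefined. 0a->0: ok.
b: 0b undefined. 0b->0: no, baaac/bbbc meet in 0 with "c" left. Open state 1: 0b->1.
c: 0c undefined. 0c->0: no, acca/caa meet in 0. 0c->1: no, ca/ba meet in 1 with "a" left. Open state 2: 0c->2.
ba: 1a undefined. 1a->0: ok.
bb: 1b undefined. 1b->0: ok.
bc: 1c undefined. 1c->0: ok.
ca: 2a undefined. 2a->0: no, ca/caba meet in 0. 2a->1: no, acac/caba meet in 0. 2a->2: no, bcbac/caa meet in 2. Open state 3: 2a->3.
cb: 2b undefined. 2b->0: ok.
cc: 2c undefined. 2c->0: no, acca/ba meet in 0. 2c->1: no, acca/ba meet in 0. 2c->2: ok.
caa: 3a undefined. 3a->0: ok.
cab: 3b undefined. 3b->0: ok.
acac: 3c undefined. 3c->0: no, acac/caba meet in 0. 3c->1: no, acac/baab meet in 1. 3c->2: ok.
All examples now run through 4 states with every (state, symbol) defined. Accept strings end in {2,3}, Reject strings end in {0,1}; accept={2,3}.

states=4 start=0 accept={2,3} delta: 0a->0 0b->1 0c->2 1a->0 1b->0 1c->0 2a->3 2b->0 2c->2 3a->0 3b->0 3c->2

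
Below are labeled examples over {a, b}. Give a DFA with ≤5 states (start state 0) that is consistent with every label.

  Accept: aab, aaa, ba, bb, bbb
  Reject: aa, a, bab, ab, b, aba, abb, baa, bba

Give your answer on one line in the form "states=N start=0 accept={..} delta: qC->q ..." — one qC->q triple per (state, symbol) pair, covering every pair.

states=5 start=0 accept={3,4} delta: 0a->1 0b->2 1a->2 1b->0 2a->3 2b->4 3a->0 3b->0 4a->0 4b->3

Grow the machine one transition at a time. Run the examples from 0; the earliest place one falls off (shortest prefix, ties alphabetical) gets sent to the lowest-numbered state that keeps every Accept/Reject pair distinguishable — a pair clashes when both reach the same state with identical unread suffix — and to a fresh state only if none does.
a: 0a undefined. 0a->0: no, aab/ab meet in 0 with "b" left. Open state 1: 0a->1.
b: 0b undefined. 0b->0: no, ba/a meet in 1. 0b->1: no, aab/bab meet in 1 with "ab" left. Open state 2: 0b->2.
aa: 1a undefined. 1a->0: no, aab/b meet in 2. 1a->1: no, aab/ab meet in 1 with "b" left. 1a->2: ok.
ab: 1b undefined. 1b->0: ok.
ba: 2a undefined. 2a->0: no, aaa/ab meet in 0. 2a->1: no, aaa/a meet in 1. 2a->2: no, aab/bab meet in 2 with "b" left. Open state 3: 2a->3.
bb: 2b undefined. 2b->0: no, aab/ab meet in 0. 2b->1: no, aab/a meet in 1. 2b->2: no, aab/aa meet in 2. 2b->3: no, bbb/bab meet in 3 with "b" left. Open state 4: 2b->4.
baa: 3a undefined. 3a->0: ok.
bab: 3b undefined. 3b->0: ok.
bba: 4a undefined. 4a->0: ok.
bbb: 4b undefined. 4b->0: no, bbb/bab meet in 0. 4b->1: no, bbb/a meet in 1. 4b->2: no, bbb/aa meet in 2. 4b->3: ok.
All examples now run through 5 states with every (state, symbol) defined. Accept strings end in {3,4}, Reject strings end in {0,1,2}; accept={3,4}.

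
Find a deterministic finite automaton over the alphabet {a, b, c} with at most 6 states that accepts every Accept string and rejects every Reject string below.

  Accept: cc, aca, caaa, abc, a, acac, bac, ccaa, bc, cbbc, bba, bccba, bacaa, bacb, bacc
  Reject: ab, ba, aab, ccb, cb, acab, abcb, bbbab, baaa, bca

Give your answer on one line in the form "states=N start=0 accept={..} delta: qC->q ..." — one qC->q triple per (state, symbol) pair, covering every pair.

Fold the examples into a partial DFA from state 0: repeatedly fix the first undefined (state, symbol) met by the shortest-then-alphabetical prefix, trying targets in increasing order and rejecting any under which an Accept and a Reject string meet in one state with the same remainder; add a state when all current targets are rejected. Accepting states are where Accept strings end.
a: 0a undefined. 0a->0: ok.
b: 0b undefined. 0b->0: no, aca/bca meet in 0 with "ca" left. Open state 1: 0b->1.
c: 0c undefined. 0c->0: ok.
ba: 1a undefined. 1a->0: no, cc/ba meet in 0. 1a->1: no, bacb/abcb meet in 1 with "cb" left. Open state 2: 1a->2.
bb: 1b undefined. 1b->0: ok.
bc: 1c undefined. 1c->0: no, cc/bca meet in 0. 1c->1: no, cc/abcb meet in 0. 1c->2: no, abc/ba meet in 2. Open state 3: 1c->3.
baa: 2a undefined. 2a->0: no, cc/baaa meet in 0. 2a->1: ok.
bac: 2c undefined. 2c->0: no, bacb/ab meet in 1. 2c->1: no, bac/ab meet in 1. 2c->2: no, bac/ba meet in 2. 2c->3: no, bacb/abcb meet in 3 with "b" left. Open state 4: 2c->4.
bca: 3a undefined. 3a->0: no, cc/bca meet in 0. 3a->1: ok.
bcc: 3c undefined. 3c->0: no, bccba/ba meet in 2. 3c->1: ok.
abcb: 3b undefined. 3b->0: no, cc/abcb meet in 0. 3b->1: ok.
baca: 4a undefined. 4a->0: ok.
bacb: 4b undefined. 4b->0: ok.
bacc: 4c undefined. 4c->0: ok.
bbbab: 2b undefined. 2b->0: no, cc/bbbab meet in 0. 2b->1: ok.
All examples now run through 5 states with every (state, symbol) defined. Accept strings end in {0,3,4}, Reject strings end in {1,2}; accept={0,3,4}.

states=5 start=0 accept={0,3,4} delta: 0a->0 0b->1 0c->0 1a->2 1b->0 1c->3 2a->1 2b->1 2c->4 3a->1 3b->1 3c->1 4a->0 4b->0 4c->0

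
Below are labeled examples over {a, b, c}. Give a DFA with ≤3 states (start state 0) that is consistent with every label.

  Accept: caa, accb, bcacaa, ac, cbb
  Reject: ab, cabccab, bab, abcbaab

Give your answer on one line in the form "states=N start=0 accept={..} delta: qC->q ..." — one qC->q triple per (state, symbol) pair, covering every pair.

Grow the machine one transition at a time. Run the examples from 0; the earliest place one falls off (shortest prefix, ties alphabetical) gets sent to the lowest-numbered state that keeps every Accept/Reject pair distinguishable — a pair clashes when both reach the same state with identical unread suffix — and to a fresh state only if none does.
a: 0a undefined. 0a->0: ok.
b: 0b undefined. 0b->0: ok.
c: 0c undefined. 0c->0: no, caa/ab meet in 0. Open state 1: 0c->1.
ca: 1a undefined. 1a->0: no, caa/ab meet in 0. 1a->1: ok.
cb: 1b undefined. 1b->0: no, cbb/ab meet in 0. 1b->1: no, caa/abcbaab meet in 1. Open state 2: 1b->2.
acc: 1c undefined. 1c->0: no, accb/ab meet in 0. 1c->1: ok.
cbb: 2b undefined. 2b->0: no, cbb/ab meet in 0. 2b->1: ok.
cabc: 2c undefined. 2c->0: no, accb/cabccab meet in 2. 2c->1: no, accb/cabccab meet in 2. 2c->2: ok.
abcba: 2a undefined. 2a->0: ok.
All examples now run through 3 states with every (state, symbol) defined. Accept strings end in {1,2}, Reject strings end in {0}; accept={1,2}.

states=3 start=0 accept={1,2} delta: 0a->0 0b->0 0c->1 1a->1 1b->2 1c->1 2a->0 2b->1 2c->2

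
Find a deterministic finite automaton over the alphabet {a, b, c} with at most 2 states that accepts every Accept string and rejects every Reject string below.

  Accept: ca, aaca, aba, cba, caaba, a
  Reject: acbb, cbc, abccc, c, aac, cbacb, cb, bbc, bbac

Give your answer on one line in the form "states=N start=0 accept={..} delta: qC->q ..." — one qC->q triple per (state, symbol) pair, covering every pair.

State merging on the prefix tree: take the shortest (then alphabetical) example prefix whose next move is undefined and point that move at state 0, else 1, else 2, ...; a target is out if some Accept/Reject pair would then sit in one state with the same input left (inseparable). If every existing state is out, open a new one.
a: 0a undefined. 0a->0: ok.
b: 0b undefined. 0b->0: ok.
c: 0c undefined. 0c->0: no, ca/acbb meet in 0. Open state 1: 0c->1.
ca: 1a undefined. 1a->0: ok.
cb: 1b undefined. 1b->0: no, ca/acbb meet in 0. 1b->1: ok.
cbc: 1c undefined. 1c->0: no, ca/cbc meet in 0. 1c->1: ok.
All examples now run through 2 states with every (state, symbol) defined. Accept strings end in {0}, Reject strings end in {1}; accept={0}.

states=2 start=0 accept={0} delta: 0a->0 0b->0 0c->1 1a->0 1b->1 1c->1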